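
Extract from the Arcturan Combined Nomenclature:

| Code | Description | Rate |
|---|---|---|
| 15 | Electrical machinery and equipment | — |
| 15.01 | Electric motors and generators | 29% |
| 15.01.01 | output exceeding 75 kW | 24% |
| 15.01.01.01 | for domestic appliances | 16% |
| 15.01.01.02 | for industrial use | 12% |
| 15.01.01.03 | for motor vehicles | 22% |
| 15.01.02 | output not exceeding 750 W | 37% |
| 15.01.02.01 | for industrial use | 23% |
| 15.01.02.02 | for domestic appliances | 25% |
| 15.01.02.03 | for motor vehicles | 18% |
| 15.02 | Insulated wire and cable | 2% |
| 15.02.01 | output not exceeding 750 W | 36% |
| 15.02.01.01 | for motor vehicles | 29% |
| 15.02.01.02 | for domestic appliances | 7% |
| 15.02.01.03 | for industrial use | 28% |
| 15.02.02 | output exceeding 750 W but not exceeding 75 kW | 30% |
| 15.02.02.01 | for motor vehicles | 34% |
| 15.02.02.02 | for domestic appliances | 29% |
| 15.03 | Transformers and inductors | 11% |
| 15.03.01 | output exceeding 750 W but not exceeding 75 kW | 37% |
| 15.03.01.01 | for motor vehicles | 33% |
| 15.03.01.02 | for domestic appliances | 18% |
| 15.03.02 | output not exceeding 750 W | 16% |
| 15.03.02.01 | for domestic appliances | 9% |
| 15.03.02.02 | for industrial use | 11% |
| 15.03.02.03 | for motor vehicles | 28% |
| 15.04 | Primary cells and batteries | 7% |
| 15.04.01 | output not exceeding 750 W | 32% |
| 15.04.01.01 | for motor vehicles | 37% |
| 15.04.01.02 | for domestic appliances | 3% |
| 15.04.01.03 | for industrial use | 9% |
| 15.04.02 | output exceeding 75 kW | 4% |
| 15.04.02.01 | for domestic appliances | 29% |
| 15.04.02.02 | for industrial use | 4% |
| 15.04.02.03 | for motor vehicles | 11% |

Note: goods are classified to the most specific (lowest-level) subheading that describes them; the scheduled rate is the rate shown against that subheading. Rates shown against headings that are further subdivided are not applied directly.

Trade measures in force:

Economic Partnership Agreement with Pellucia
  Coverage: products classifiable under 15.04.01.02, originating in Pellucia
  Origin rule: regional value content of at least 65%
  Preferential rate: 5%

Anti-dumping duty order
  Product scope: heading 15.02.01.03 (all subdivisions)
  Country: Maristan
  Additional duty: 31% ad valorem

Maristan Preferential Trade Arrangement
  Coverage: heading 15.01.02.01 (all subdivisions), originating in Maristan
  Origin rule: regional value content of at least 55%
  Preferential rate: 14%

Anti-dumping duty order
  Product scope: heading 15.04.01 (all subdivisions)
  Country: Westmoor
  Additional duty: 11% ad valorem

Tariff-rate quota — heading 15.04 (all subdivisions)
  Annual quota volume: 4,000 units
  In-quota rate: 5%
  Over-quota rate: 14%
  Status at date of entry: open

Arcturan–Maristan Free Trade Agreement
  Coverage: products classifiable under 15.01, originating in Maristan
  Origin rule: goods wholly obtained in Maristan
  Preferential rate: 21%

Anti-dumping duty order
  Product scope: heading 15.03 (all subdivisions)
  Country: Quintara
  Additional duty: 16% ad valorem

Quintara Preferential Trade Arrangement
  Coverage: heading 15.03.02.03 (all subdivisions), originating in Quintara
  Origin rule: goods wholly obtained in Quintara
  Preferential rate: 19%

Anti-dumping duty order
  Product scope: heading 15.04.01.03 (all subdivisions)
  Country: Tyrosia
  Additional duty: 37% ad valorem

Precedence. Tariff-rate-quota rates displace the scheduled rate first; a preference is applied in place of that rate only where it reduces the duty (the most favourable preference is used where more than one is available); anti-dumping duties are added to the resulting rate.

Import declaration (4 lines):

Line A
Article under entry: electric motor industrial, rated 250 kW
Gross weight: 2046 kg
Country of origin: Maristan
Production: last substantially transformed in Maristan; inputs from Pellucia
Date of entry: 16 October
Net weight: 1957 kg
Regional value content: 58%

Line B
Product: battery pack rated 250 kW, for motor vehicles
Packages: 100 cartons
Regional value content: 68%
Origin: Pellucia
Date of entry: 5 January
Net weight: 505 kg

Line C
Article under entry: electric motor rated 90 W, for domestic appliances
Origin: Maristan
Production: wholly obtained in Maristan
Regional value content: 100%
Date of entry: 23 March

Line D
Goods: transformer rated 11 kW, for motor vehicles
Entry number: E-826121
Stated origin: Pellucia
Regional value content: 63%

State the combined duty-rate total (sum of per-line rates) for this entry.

71%

Line A: electric motor → 15.01; rated 250 kW → 15.01.01; industrial → 15.01.01.02. Scheduled 12%. Maristan agreement on 15.01.02.01: 15.01.01.02 not covered; Maristan agreement on 15.01: not wholly obtained. → 12%.
Line B: battery pack → 15.04; rated 250 kW → 15.04.02; for motor vehicles → 15.04.02.03. Scheduled 11%. quota on 15.04 open → in-quota 5%; Pellucia agreement on 15.04.01.02: 15.04.02.03 not covered. → 5%.
Line C: electric motor → 15.01; rated 90 W → 15.01.02; for domestic appliances → 15.01.02.02. Scheduled 25%. Maristan agreement on 15.01.02.01: 15.01.02.02 not covered; Maristan agreement on 15.01: wholly obtained → 21% available; preferential 21%. → 21%.
Line D: transformer → 15.03; rated 11 kW → 15.03.01; for motor vehicles → 15.03.01.01. Scheduled 33%. Pellucia agreement on 15.04.01.02: 15.03.01.01 not covered. → 33%.
Sum: 12% + 5% + 21% + 33% = 71%.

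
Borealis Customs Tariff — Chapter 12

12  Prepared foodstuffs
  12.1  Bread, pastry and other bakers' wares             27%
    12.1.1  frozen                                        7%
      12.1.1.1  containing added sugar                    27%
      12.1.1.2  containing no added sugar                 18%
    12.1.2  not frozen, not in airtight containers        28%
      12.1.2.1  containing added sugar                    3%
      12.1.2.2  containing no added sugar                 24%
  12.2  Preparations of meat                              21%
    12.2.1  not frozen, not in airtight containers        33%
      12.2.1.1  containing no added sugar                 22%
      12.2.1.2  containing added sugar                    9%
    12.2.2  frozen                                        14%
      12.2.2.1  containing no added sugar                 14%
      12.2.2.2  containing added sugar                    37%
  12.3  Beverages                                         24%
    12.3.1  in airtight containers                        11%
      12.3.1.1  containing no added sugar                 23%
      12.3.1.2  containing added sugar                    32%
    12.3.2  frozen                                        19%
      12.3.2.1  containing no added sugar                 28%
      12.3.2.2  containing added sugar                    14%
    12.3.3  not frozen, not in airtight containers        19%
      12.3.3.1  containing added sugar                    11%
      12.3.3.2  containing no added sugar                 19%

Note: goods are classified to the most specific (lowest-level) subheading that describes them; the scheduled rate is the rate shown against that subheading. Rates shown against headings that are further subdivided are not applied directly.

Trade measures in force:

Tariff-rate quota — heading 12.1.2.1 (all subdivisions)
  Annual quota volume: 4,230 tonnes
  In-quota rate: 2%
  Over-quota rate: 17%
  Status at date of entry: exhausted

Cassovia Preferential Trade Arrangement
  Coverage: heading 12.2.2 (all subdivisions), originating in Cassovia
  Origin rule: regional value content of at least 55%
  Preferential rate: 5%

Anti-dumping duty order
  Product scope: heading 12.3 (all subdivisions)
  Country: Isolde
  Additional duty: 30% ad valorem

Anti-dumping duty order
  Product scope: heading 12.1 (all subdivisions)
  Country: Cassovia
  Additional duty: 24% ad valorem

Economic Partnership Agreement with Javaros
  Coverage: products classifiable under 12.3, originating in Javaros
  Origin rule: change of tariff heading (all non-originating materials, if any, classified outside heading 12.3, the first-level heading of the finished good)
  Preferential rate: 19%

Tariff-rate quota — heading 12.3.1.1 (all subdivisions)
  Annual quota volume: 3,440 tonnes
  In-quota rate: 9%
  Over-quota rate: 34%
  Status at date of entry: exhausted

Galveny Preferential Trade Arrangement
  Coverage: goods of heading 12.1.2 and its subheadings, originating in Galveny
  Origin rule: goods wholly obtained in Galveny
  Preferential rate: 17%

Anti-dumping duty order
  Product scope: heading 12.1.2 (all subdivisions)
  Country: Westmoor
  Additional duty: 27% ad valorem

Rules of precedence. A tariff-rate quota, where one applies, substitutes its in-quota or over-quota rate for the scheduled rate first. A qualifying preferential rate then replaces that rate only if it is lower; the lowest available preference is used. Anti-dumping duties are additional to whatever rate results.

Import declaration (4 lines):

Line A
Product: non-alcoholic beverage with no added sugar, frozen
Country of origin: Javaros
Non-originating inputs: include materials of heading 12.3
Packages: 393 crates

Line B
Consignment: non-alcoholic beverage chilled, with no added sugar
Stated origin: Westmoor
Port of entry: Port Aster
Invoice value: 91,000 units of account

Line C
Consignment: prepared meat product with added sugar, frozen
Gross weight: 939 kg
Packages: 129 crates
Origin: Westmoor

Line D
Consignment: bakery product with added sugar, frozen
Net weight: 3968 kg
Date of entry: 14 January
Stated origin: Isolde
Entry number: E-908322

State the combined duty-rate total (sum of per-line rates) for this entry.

Line A: non-alcoholic beverage → 12.3; frozen → 12.3.2; with no added sugar → 12.3.2.1. Scheduled 28%. Javaros agreement on 12.3: CTH not met. → 28%.
Line B: non-alcoholic beverage → 12.3; chilled → 12.3.3; with no added sugar → 12.3.3.2. Scheduled 19%. No special measure applies. → 19%.
Line C: prepared meat product → 12.2; frozen → 12.2.2; with added sugar → 12.2.2.2. Scheduled 37%. No special measure applies. → 37%.
Line D: bakery product → 12.1; frozen → 12.1.1; with added sugar → 12.1.1.1. Scheduled 27%. No special measure applies. → 27%.
Sum: 28% + 19% + 37% + 27% = 111%.

111%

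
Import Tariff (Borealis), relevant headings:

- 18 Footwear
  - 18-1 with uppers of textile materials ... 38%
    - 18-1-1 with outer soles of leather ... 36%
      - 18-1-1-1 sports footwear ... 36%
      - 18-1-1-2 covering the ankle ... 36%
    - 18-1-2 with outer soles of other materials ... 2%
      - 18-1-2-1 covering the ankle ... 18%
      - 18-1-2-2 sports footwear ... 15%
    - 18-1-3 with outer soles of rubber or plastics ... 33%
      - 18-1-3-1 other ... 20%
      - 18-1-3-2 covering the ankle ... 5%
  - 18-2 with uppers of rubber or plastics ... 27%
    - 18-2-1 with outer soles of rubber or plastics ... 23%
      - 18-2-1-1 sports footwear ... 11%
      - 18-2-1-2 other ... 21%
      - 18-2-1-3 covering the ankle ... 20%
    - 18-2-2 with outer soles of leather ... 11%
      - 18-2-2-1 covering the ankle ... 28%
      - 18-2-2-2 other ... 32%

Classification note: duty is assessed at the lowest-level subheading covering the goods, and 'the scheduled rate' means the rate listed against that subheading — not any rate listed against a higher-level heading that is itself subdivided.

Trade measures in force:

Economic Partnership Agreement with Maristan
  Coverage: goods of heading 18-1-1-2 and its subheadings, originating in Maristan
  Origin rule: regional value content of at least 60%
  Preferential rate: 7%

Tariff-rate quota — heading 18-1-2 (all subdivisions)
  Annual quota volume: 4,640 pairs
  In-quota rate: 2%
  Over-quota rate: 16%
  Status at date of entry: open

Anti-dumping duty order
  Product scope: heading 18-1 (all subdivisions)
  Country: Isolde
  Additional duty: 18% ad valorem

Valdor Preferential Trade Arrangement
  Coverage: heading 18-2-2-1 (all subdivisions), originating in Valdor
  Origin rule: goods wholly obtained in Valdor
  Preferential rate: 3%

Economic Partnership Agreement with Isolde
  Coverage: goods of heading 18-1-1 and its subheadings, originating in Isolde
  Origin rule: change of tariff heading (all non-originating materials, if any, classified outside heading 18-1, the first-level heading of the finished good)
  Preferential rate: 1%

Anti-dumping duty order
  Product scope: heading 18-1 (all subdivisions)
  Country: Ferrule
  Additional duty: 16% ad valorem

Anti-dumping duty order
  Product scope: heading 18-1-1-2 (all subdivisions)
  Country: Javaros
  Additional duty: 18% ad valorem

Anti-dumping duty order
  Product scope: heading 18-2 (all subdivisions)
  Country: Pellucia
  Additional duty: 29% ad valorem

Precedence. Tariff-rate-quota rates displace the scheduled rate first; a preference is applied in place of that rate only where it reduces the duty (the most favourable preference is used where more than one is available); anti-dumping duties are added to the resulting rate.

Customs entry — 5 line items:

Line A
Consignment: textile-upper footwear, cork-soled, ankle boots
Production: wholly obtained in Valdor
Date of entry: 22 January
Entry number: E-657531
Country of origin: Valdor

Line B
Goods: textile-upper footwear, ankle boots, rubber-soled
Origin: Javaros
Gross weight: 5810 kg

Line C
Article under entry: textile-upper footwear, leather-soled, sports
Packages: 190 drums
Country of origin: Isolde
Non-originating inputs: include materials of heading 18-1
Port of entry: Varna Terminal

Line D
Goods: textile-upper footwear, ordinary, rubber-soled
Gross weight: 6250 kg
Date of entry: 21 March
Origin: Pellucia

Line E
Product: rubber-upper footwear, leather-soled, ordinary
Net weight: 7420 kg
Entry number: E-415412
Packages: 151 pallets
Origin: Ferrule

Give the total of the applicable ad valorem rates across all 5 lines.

113%

Line A: textile-upper → 18-1; cork-soled → 18-1-2; ankle boots → 18-1-2-1. Scheduled 18%. quota on 18-1-2 open → in-quota 2%; Valdor agreement on 18-2-2-1: 18-1-2-1 not covered. → 2%.
Line B: textile-upper → 18-1; rubber-soled → 18-1-3; ankle boots → 18-1-3-2. Scheduled 5%. No special measure applies. → 5%.
Line C: textile-upper → 18-1; leather-soled → 18-1-1; sports → 18-1-1-1. Scheduled 36%. Isolde agreement on 18-1-1: CTH not met; anti-dumping (Isolde, 18-1): +18%; total 36% + 18% = 54%. → 54%.
Line D: textile-upper → 18-1; rubber-soled → 18-1-3; ordinary → 18-1-3-1. Scheduled 20%. No special measure applies. → 20%.
Line E: rubber-upper → 18-2; leather-soled → 18-2-2; ordinary → 18-2-2-2. Scheduled 32%. No special measure applies. → 32%.
Sum: 2% + 5% + 54% + 20% + 32% = 113%.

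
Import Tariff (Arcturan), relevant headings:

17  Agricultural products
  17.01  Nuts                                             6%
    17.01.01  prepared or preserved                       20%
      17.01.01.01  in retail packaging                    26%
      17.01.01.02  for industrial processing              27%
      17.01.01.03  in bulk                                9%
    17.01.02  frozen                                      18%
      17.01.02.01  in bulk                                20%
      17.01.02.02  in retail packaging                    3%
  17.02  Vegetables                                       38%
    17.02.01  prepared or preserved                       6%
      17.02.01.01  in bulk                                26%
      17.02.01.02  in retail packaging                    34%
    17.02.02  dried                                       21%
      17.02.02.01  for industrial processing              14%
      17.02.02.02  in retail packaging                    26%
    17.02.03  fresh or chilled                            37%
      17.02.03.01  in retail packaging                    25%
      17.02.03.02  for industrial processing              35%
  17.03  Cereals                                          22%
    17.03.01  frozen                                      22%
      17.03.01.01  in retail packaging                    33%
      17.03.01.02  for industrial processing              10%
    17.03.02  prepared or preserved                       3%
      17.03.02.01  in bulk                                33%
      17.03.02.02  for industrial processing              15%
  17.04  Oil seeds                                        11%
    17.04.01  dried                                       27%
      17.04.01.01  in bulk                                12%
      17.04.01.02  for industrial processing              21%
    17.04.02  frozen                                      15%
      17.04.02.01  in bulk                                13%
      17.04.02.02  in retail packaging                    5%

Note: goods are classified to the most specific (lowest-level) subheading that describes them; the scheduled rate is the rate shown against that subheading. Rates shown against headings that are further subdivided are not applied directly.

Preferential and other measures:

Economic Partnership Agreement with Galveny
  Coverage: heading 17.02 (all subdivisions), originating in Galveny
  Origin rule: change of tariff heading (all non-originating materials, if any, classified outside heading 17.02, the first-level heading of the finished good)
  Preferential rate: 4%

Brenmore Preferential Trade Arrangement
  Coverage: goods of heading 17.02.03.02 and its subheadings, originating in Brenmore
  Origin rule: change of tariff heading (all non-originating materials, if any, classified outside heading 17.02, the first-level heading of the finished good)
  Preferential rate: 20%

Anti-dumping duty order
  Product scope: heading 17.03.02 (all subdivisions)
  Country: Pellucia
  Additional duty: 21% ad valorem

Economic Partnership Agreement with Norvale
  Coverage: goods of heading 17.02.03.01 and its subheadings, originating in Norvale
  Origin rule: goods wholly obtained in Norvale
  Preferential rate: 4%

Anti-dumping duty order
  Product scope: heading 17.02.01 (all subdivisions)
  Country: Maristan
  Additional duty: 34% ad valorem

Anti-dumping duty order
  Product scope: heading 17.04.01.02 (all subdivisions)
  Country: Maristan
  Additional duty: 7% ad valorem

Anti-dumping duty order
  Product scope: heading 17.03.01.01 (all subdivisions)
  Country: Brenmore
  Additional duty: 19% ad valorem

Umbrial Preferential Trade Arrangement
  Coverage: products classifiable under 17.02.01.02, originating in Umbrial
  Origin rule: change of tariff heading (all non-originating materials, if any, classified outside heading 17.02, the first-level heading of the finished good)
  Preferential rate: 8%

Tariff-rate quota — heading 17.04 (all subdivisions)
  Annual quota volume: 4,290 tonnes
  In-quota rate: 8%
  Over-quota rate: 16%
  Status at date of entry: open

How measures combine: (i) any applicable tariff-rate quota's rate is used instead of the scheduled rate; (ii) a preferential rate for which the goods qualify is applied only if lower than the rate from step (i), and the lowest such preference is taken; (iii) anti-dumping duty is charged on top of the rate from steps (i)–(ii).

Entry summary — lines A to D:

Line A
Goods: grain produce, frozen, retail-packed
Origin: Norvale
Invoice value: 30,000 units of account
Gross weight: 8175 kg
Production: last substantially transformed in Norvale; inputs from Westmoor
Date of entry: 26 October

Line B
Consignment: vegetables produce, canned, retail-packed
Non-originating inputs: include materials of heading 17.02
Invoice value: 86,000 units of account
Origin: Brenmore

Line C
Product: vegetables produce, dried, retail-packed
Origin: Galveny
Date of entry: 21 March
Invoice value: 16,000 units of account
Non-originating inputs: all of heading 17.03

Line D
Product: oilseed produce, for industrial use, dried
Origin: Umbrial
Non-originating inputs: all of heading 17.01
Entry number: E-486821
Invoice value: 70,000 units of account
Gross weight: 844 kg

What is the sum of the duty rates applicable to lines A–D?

79%

Line A: grain → 17.03; frozen → 17.03.01; retail-packed → 17.03.01.01. Scheduled 33%. Norvale agreement on 17.02.03.01: 17.03.01.01 not covered. → 33%.
Line B: vegetables → 17.02; canned → 17.02.01; retail-packed → 17.02.01.02. Scheduled 34%. Brenmore agreement on 17.02.03.02: 17.02.01.02 not covered. → 34%.
Line C: vegetables → 17.02; dried → 17.02.02; retail-packed → 17.02.02.02. Scheduled 26%. Galveny agreement on 17.02: CTH met → 4% available; preferential 4%. → 4%.
Line D: oilseed → 17.04; dried → 17.04.01; for industrial use → 17.04.01.02. Scheduled 21%. quota on 17.04 open → in-quota 8%; Umbrial agreement on 17.02.01.02: 17.04.01.02 not covered. → 8%.
Sum: 33% + 34% + 4% + 8% = 79%.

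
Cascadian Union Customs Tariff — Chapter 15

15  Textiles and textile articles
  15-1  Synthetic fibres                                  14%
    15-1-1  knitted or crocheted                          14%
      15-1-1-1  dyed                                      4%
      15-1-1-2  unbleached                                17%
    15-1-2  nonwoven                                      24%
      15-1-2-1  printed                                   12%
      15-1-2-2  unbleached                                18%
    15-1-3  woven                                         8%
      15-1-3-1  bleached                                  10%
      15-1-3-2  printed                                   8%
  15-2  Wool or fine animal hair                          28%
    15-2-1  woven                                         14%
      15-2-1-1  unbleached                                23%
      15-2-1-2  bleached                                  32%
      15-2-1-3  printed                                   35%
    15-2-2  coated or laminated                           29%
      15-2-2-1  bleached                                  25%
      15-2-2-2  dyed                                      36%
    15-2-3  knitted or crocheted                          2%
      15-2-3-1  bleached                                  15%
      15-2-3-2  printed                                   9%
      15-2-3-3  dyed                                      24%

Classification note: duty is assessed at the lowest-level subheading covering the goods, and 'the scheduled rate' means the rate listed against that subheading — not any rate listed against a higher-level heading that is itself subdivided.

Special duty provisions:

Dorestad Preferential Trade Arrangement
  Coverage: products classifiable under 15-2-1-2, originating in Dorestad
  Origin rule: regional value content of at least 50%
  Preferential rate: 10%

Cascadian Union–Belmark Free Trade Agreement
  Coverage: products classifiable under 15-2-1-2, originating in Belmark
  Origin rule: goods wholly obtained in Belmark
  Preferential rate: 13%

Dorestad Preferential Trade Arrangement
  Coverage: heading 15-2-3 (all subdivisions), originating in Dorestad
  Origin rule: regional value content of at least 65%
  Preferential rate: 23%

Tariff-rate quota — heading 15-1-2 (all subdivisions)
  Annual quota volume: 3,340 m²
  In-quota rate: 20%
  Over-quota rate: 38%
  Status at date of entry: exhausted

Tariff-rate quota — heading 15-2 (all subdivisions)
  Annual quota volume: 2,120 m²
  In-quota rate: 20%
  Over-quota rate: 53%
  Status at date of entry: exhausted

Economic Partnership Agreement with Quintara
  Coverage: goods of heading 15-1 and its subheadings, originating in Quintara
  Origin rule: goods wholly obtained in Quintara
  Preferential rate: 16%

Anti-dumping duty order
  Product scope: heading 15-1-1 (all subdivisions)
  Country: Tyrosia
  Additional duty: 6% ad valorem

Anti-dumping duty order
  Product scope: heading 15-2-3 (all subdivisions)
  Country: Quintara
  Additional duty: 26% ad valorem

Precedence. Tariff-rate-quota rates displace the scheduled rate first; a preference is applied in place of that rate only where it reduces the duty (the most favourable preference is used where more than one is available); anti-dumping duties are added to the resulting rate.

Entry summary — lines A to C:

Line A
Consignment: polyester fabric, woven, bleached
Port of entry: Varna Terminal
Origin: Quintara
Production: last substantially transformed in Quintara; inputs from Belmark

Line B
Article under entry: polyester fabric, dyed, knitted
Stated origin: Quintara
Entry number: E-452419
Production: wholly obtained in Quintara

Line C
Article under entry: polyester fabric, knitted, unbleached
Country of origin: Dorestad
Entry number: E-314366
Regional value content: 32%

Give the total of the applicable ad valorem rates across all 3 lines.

Line A: polyester → 15-1; woven → 15-1-3; bleached → 15-1-3-1. Scheduled 10%. Quintara agreement on 15-1: not wholly obtained. → 10%.
Line B: polyester → 15-1; knitted → 15-1-1; dyed → 15-1-1-1. Scheduled 4%. Quintara agreement on 15-1: wholly obtained → 16% available; preference 16% not lower than 4% → no reduction. → 4%.
Line C: polyester → 15-1; knitted → 15-1-1; unbleached → 15-1-1-2. Scheduled 17%. Dorestad agreement on 15-2-1-2: 15-1-1-2 not covered; Dorestad agreement on 15-2-3: 15-1-1-2 not covered. → 17%.
Sum: 10% + 4% + 17% = 31%.

31%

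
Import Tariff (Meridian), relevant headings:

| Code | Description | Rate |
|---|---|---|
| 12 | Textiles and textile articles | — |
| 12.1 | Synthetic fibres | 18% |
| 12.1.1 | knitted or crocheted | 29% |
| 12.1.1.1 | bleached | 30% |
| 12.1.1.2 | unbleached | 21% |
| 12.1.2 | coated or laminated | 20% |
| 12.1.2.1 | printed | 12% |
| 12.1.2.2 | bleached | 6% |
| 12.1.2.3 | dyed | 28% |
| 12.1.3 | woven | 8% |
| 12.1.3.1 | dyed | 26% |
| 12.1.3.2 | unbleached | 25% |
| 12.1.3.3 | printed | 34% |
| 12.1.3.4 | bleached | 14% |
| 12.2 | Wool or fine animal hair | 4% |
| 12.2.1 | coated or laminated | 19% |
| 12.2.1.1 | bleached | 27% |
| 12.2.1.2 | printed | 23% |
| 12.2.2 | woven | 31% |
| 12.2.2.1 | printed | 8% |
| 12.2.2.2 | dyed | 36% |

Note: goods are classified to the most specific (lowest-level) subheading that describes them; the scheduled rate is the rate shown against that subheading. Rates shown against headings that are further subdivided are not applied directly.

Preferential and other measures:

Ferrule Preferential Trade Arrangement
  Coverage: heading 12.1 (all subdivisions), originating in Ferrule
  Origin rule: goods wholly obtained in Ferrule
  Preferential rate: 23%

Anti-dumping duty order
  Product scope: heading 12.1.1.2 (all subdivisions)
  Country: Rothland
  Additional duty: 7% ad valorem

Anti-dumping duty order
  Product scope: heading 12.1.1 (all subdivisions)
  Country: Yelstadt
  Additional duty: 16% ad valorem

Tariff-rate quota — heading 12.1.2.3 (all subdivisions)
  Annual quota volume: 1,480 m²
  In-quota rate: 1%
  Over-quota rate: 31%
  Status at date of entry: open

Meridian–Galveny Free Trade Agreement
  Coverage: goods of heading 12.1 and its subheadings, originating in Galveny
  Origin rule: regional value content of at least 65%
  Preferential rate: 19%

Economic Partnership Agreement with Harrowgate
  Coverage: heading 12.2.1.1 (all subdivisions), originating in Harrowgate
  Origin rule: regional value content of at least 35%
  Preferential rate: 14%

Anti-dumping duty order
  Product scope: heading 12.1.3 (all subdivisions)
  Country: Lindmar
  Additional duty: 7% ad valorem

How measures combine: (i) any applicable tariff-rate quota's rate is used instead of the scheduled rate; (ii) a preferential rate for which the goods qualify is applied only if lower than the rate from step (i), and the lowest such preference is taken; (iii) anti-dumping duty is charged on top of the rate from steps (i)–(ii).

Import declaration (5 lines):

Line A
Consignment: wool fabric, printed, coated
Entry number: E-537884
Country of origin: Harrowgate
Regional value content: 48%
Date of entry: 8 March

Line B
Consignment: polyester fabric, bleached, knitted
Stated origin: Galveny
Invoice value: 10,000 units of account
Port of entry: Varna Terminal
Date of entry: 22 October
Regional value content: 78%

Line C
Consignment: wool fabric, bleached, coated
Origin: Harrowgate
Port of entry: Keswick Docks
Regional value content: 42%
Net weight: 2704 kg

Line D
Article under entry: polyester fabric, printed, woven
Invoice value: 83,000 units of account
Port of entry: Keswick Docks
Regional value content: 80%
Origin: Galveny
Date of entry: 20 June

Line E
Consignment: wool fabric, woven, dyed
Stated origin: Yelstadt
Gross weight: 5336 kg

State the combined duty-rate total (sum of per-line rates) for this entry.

111%

Line A: wool → 12.2; coated → 12.2.1; printed → 12.2.1.2. Scheduled 23%. Harrowgate agreement on 12.2.1.1: 12.2.1.2 not covered. → 23%.
Line B: polyester → 12.1; knitted → 12.1.1; bleached → 12.1.1.1. Scheduled 30%. Galveny agreement on 12.1: RVC ≥ 65% → 19% available; preferential 19%. → 19%.
Line C: wool → 12.2; coated → 12.2.1; bleached → 12.2.1.1. Scheduled 27%. Harrowgate agreement on 12.2.1.1: RVC ≥ 35% → 14% available; preferential 14%. → 14%.
Line D: polyester → 12.1; woven → 12.1.3; printed → 12.1.3.3. Scheduled 34%. Galveny agreement on 12.1: RVC ≥ 65% → 19% available; preferential 19%. → 19%.
Line E: wool → 12.2; woven → 12.2.2; dyed → 12.2.2.2. Scheduled 36%. No special measure applies. → 36%.
Sum: 23% + 19% + 14% + 19% + 36% = 111%.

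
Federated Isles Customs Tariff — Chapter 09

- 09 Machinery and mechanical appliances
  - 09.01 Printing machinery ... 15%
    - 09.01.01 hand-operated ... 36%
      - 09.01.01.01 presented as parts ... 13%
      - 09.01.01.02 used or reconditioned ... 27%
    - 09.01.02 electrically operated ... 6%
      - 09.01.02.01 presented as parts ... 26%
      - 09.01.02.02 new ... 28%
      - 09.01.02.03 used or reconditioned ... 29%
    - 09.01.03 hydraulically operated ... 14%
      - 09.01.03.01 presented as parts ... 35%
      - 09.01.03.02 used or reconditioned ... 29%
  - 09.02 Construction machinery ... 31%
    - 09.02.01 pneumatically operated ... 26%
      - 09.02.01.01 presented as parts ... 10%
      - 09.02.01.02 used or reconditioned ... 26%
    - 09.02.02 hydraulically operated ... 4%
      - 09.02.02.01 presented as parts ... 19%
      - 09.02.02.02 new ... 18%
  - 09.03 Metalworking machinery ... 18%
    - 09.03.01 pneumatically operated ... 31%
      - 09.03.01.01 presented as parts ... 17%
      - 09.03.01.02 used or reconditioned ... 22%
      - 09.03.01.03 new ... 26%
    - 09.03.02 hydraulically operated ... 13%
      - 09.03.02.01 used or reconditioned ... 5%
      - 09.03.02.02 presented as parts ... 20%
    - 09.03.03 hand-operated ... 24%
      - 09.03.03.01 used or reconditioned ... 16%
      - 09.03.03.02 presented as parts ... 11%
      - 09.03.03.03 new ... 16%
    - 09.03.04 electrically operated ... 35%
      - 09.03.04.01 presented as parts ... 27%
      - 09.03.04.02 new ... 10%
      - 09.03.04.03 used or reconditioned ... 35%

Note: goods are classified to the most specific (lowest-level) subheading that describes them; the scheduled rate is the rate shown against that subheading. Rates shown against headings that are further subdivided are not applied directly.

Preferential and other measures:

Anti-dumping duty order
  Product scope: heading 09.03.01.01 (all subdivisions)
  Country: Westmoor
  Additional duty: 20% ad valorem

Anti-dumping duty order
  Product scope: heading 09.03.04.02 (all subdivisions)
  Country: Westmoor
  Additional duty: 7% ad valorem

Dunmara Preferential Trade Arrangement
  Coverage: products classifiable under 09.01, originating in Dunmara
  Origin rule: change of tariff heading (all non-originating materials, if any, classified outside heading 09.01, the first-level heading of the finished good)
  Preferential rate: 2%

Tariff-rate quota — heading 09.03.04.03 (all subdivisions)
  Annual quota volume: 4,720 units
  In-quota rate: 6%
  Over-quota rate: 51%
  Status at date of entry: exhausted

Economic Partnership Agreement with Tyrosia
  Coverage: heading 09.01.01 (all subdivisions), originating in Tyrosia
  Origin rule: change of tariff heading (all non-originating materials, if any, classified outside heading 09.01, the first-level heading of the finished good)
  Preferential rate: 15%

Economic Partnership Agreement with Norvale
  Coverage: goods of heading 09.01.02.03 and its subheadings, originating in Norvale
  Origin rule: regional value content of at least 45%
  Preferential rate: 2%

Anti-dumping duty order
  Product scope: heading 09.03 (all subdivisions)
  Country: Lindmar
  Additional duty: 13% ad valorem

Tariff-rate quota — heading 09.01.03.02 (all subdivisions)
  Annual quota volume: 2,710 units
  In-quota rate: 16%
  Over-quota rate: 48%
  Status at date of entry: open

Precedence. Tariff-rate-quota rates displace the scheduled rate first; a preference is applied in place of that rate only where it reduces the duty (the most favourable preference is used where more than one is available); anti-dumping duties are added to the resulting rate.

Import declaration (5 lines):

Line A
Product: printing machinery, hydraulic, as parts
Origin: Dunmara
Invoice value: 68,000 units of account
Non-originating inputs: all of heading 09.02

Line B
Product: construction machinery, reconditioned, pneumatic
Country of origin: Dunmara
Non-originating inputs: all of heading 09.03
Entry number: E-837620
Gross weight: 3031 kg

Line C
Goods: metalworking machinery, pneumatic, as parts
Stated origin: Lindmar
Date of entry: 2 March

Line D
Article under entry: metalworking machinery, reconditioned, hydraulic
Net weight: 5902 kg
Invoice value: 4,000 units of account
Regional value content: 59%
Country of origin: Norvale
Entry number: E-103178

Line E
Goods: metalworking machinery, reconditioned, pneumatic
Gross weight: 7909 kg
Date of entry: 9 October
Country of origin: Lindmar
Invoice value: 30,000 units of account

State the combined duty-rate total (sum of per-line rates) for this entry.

Line A: printing → 09.01; hydraulic → 09.01.03; as parts → 09.01.03.01. Scheduled 35%. Dunmara agreement on 09.01: CTH met → 2% available; preferential 2%. → 2%.
Line B: construction → 09.02; pneumatic → 09.02.01; reconditioned → 09.02.01.02. Scheduled 26%. Dunmara agreement on 09.01: 09.02.01.02 not covered. → 26%.
Line C: metalworking → 09.03; pneumatic → 09.03.01; as parts → 09.03.01.01. Scheduled 17%. anti-dumping (Lindmar, 09.03): +13%; total 17% + 13% = 30%. → 30%.
Line D: metalworking → 09.03; hydraulic → 09.03.02; reconditioned → 09.03.02.01. Scheduled 5%. Norvale agreement on 09.01.02.03: 09.03.02.01 not covered. → 5%.
Line E: metalworking → 09.03; pneumatic → 09.03.01; reconditioned → 09.03.01.02. Scheduled 22%. anti-dumping (Lindmar, 09.03): +13%; total 22% + 13% = 35%. → 35%.
Sum: 2% + 26% + 30% + 5% + 35% = 98%.

98%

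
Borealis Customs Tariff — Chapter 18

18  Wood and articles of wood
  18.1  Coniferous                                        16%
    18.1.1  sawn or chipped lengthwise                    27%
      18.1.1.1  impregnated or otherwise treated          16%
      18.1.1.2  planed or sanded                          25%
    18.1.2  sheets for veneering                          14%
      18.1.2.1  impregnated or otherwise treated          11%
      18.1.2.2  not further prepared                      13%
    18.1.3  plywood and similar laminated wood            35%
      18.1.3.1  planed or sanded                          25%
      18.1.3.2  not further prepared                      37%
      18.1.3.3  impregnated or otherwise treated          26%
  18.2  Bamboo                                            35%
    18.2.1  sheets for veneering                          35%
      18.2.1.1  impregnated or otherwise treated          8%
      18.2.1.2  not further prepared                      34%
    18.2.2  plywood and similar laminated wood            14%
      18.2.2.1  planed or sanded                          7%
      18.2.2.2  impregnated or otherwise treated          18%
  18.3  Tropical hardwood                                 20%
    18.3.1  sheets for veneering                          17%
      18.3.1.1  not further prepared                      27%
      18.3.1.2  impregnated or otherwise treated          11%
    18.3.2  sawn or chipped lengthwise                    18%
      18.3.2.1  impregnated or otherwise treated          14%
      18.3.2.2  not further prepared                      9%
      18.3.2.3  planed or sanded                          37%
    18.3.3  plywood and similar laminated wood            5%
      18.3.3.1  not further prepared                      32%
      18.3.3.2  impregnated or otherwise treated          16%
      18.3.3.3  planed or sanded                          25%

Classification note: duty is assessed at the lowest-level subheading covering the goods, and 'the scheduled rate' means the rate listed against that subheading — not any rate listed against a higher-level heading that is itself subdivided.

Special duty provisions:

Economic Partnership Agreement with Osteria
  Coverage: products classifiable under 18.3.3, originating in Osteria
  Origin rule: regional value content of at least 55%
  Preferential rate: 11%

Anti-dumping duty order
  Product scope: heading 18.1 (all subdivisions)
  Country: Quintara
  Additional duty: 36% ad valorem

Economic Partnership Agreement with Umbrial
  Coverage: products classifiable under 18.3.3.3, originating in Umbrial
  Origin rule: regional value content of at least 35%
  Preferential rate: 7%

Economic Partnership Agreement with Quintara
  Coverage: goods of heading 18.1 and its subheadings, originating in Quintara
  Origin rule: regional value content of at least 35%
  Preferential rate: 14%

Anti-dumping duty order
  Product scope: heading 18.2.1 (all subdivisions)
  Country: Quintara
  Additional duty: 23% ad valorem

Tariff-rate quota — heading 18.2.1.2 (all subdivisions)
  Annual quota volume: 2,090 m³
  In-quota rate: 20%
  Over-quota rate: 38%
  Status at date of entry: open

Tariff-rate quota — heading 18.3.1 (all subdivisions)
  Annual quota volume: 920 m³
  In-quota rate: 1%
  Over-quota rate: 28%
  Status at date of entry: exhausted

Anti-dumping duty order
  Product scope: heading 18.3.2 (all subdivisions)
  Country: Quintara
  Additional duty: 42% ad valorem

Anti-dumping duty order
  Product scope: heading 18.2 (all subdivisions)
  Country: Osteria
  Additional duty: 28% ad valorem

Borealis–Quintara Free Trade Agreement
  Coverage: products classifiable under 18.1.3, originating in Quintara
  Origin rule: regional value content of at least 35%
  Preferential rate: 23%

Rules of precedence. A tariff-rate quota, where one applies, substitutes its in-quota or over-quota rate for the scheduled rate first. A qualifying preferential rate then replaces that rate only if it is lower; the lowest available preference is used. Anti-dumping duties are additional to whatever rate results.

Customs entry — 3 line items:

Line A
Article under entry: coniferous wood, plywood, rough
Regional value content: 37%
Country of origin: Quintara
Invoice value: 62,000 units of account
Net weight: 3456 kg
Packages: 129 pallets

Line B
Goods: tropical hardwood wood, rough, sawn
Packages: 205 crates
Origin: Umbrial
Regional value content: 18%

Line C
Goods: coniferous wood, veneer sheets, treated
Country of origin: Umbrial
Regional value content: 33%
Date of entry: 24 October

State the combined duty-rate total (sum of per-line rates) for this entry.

Line A: coniferous → 18.1; plywood → 18.1.3; rough → 18.1.3.2. Scheduled 37%. Quintara agreement on 18.1: RVC ≥ 35% → 14% available; Quintara agreement on 18.1.3: RVC ≥ 35% → 23% available; preferential 14%; anti-dumping (Quintara, 18.1): +36%; total 14% + 36% = 50%. → 50%.
Line B: tropical hardwood → 18.3; sawn → 18.3.2; rough → 18.3.2.2. Scheduled 9%. Umbrial agreement on 18.3.3.3: 18.3.2.2 not covered. → 9%.
Line C: coniferous → 18.1; veneer sheets → 18.1.2; treated → 18.1.2.1. Scheduled 11%. Umbrial agreement on 18.3.3.3: 18.1.2.1 not covered. → 11%.
Sum: 50% + 9% + 11% = 70%.

70%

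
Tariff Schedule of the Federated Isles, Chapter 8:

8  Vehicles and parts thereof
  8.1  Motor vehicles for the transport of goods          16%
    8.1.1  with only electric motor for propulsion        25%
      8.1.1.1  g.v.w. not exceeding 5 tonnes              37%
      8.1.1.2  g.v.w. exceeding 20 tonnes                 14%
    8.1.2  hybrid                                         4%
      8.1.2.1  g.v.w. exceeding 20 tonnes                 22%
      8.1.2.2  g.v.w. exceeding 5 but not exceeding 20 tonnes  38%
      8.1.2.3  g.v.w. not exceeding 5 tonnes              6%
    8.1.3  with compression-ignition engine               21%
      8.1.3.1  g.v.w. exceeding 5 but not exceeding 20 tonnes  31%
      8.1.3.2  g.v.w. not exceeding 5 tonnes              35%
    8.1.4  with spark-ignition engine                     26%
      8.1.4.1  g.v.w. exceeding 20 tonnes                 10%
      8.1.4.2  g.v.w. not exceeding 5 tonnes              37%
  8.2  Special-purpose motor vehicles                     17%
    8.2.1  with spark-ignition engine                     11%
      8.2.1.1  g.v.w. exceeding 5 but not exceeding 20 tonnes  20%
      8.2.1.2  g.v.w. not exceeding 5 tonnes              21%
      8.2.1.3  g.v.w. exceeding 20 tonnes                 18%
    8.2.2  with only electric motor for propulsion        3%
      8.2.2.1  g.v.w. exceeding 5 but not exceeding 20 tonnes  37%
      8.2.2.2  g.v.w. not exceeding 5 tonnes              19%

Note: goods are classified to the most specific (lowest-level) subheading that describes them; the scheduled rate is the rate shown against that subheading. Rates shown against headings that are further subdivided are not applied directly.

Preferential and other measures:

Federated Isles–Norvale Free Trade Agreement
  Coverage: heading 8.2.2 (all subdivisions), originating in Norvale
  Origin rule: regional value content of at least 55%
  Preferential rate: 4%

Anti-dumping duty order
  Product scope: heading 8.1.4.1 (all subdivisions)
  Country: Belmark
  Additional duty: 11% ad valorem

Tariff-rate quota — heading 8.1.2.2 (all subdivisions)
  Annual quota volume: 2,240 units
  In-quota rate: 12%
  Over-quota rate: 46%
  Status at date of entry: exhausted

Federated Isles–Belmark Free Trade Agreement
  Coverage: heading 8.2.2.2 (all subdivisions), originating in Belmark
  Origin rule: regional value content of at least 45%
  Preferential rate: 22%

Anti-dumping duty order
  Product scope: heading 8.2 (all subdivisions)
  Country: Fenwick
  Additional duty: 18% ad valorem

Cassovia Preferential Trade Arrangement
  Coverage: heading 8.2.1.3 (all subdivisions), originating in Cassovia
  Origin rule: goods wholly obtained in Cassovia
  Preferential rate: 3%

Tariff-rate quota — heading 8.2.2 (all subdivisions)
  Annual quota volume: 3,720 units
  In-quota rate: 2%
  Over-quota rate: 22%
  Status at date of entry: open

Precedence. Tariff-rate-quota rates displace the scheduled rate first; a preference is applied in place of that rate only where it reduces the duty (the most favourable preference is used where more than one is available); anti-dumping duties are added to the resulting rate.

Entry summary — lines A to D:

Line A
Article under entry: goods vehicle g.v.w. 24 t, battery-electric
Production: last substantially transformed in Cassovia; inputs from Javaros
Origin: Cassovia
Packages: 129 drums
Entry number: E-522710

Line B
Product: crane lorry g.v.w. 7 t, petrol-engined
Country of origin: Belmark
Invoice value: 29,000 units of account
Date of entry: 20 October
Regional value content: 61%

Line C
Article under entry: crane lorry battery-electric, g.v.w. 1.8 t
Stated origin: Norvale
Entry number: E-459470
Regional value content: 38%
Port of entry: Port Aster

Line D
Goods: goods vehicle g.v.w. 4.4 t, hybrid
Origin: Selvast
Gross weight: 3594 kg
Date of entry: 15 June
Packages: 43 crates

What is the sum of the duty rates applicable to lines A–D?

42%

Line A: goods vehicle → 8.1; battery-electric → 8.1.1; g.v.w. 24 t → 8.1.1.2. Scheduled 14%. Cassovia agreement on 8.2.1.3: 8.1.1.2 not covered. → 14%.
Line B: crane lorry → 8.2; petrol-engined → 8.2.1; g.v.w. 7 t → 8.2.1.1. Scheduled 20%. Belmark agreement on 8.2.2.2: 8.2.1.1 not covered. → 20%.
Line C: crane lorry → 8.2; battery-electric → 8.2.2; g.v.w. 1.8 t → 8.2.2.2. Scheduled 19%. quota on 8.2.2 open → in-quota 2%; Norvale agreement on 8.2.2: RVC < 55%. → 2%.
Line D: goods vehicle → 8.1; hybrid → 8.1.2; g.v.w. 4.4 t → 8.1.2.3. Scheduled 6%. No special measure applies. → 6%.
Sum: 14% + 20% + 2% + 6% = 42%.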